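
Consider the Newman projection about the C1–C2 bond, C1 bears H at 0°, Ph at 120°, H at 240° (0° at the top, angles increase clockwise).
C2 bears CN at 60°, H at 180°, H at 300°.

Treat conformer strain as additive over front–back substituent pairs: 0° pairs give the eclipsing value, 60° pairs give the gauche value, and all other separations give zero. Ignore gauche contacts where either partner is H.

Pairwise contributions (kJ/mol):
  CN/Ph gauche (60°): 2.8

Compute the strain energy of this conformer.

This conformer (staggered): Ph–CN gauche; 2.8 = 2.8 kJ/mol.

2.8 kJ/mol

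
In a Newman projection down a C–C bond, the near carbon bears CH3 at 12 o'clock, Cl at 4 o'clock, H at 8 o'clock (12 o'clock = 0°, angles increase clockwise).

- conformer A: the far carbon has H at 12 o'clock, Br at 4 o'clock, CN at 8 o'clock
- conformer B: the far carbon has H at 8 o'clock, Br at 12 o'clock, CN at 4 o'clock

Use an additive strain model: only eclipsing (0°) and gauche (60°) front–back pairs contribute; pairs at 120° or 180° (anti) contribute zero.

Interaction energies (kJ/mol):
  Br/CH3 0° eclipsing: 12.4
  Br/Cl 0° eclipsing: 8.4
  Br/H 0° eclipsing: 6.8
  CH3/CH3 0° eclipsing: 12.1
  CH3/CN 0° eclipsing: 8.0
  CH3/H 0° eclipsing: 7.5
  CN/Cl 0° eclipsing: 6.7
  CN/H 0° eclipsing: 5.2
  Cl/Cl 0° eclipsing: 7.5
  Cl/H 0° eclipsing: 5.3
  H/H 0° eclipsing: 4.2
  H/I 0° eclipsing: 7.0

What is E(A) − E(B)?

A (eclipsed): CH3(0°)/H(0°) eclipsed 7.5; Cl(120°)/Br(120°) eclipsed 8.4; H(240°)/CN(240°) eclipsed 5.2 → 21.1 kJ/mol.
B (eclipsed): CH3(0°)/Br(0°) eclipsed 12.4; Cl(120°)/CN(120°) eclipsed 6.7; H(240°)/H(240°) eclipsed 4.2 → 23.3 kJ/mol.
E(A) − E(B) = 21.1 − 23.3 = -2.2 kJ/mol.

-2.2 kJ/mol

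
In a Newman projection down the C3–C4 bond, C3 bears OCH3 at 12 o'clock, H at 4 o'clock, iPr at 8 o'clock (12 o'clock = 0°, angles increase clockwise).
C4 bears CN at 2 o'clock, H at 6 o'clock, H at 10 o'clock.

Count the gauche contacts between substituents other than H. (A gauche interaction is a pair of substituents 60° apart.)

Non-H gauche pairs: OCH3(0°)/CN(60°) — 1 interaction.

1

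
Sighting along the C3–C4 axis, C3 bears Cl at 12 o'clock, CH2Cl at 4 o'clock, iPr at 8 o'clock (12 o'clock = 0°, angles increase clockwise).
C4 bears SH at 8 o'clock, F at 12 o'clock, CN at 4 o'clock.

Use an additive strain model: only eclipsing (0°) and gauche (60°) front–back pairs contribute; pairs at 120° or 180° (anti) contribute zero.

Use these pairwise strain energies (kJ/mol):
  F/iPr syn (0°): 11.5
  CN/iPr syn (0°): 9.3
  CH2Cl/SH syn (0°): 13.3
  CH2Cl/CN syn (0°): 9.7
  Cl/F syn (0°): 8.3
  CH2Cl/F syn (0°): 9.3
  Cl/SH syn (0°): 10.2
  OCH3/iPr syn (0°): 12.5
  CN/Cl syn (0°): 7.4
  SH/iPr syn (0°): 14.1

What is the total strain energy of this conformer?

32.1 kJ/mol

This conformer is eclipsed. Cl at 0° is eclipsed with F at 0° (8.3); CH2Cl at 120° is eclipsed with CN at 120° (9.7); iPr at 240° is eclipsed with SH at 240° (14.1). Total 32.1 kJ/mol.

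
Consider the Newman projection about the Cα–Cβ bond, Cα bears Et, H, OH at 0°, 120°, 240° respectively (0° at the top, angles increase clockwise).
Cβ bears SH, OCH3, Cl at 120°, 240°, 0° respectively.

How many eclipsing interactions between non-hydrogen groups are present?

2

Non-H eclipsing pairs: Et(0°)/Cl(0°); OH(240°)/OCH3(240°) — 2 interactions.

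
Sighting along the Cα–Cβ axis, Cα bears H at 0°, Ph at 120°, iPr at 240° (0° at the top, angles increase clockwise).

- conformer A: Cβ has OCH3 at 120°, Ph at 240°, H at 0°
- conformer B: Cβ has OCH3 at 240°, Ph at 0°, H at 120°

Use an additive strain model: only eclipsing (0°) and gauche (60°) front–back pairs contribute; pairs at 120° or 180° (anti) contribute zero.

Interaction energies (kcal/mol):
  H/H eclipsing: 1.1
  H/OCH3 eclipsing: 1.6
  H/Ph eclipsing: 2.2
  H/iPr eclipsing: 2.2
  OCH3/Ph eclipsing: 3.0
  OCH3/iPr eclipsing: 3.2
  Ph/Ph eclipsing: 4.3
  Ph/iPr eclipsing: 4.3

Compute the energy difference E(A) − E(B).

A (eclipsed): H–H eclipsed, Ph–OCH3 eclipsed, iPr–Ph eclipsed; 1.1 + 3.0 + 4.3 = 8.4 kcal/mol.
B (eclipsed): H–Ph eclipsed, Ph–H eclipsed, iPr–OCH3 eclipsed; 2.2 + 2.2 + 3.2 = 7.6 kcal/mol.
E(A) − E(B) = 8.4 − 7.6 = +0.8 kcal/mol.

+0.8 kcal/mol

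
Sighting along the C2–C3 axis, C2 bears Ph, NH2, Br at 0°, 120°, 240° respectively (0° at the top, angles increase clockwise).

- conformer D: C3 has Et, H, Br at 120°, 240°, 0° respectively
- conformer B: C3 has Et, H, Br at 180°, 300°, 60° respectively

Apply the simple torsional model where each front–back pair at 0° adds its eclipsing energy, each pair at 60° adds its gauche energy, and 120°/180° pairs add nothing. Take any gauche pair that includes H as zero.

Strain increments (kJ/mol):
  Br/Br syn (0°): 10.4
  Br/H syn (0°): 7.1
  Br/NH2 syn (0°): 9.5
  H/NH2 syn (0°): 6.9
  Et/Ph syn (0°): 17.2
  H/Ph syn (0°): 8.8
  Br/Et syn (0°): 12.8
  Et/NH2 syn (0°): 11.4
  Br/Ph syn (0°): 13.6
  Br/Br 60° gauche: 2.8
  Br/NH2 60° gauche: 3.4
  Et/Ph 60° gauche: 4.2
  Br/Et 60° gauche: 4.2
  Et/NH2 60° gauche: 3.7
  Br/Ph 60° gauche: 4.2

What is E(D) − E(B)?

+16.6 kJ/mol

D (eclipsed): Ph–Br eclipsed, NH2–Et eclipsed, Br–H eclipsed; 13.6 + 11.4 + 7.1 = 32.1 kJ/mol.
B (staggered): Ph–Br gauche, NH2–Et gauche, NH2–Br gauche, Br–Et gauche; 4.2 + 3.7 + 3.4 + 4.2 = 15.5 kJ/mol.
E(D) − E(B) = 32.1 − 15.5 = +16.6 kJ/mol.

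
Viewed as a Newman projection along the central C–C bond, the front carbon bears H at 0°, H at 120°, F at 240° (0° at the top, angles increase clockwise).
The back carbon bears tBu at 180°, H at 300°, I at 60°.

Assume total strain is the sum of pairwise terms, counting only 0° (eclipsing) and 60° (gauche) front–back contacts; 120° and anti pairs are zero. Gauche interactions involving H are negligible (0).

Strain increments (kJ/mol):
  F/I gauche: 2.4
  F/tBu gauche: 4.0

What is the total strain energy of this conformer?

4.0 kJ/mol

This conformer (staggered): F–tBu gauche; 4.0 = 4.0 kJ/mol.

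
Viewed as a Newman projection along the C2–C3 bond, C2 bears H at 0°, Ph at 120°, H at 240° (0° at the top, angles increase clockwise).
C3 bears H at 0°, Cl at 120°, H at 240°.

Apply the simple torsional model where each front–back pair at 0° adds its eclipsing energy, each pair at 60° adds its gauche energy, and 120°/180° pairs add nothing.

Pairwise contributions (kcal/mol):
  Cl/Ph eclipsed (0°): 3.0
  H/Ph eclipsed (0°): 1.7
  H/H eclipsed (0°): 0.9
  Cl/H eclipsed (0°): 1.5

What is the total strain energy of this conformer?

This conformer (eclipsed): H(0°)/H(0°) eclipsed 0.9; Ph(120°)/Cl(120°) eclipsed 3.0; H(240°)/H(240°) eclipsed 0.9 → 4.8 kcal/mol.

4.8 kcal/mol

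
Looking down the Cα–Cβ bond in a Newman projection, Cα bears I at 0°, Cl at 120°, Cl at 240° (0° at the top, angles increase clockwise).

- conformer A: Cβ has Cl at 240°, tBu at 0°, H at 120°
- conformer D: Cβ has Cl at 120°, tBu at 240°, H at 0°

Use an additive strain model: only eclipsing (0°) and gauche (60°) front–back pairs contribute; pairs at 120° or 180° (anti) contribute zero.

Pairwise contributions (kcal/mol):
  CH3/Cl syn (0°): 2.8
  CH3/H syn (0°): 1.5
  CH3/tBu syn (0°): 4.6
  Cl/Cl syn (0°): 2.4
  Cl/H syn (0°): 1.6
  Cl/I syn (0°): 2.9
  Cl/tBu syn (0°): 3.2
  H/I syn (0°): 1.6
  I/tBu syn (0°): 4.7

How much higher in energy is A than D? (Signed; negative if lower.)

A (eclipsed): I(0°)/tBu(0°) eclipsed 4.7; Cl(120°)/H(120°) eclipsed 1.6; Cl(240°)/Cl(240°) eclipsed 2.4 → 8.7 kcal/mol.
D (eclipsed): I(0°)/H(0°) eclipsed 1.6; Cl(120°)/Cl(120°) eclipsed 2.4; Cl(240°)/tBu(240°) eclipsed 3.2 → 7.2 kcal/mol.
E(A) − E(D) = 8.7 − 7.2 = +1.5 kcal/mol.

+1.5 kcal/mol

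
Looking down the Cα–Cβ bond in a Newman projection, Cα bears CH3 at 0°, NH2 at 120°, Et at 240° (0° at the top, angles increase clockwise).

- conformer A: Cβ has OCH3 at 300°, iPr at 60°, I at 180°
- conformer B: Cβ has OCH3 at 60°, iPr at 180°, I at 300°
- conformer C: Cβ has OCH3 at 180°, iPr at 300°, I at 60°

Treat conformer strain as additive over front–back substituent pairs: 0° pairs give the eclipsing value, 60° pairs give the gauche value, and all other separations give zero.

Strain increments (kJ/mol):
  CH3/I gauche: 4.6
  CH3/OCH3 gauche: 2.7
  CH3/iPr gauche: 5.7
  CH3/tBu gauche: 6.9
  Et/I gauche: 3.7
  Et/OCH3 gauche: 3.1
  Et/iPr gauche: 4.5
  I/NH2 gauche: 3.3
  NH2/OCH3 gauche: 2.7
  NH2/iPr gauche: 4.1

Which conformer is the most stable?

A (staggered): CH3–OCH3 gauche, CH3–iPr gauche, NH2–iPr gauche, NH2–I gauche, Et–OCH3 gauche, Et–I gauche; 2.7 + 5.7 + 4.1 + 3.3 + 3.1 + 3.7 = 22.6 kJ/mol.
B (staggered): CH3–OCH3 gauche, CH3–I gauche, NH2–OCH3 gauche, NH2–iPr gauche, Et–iPr gauche, Et–I gauche; 2.7 + 4.6 + 2.7 + 4.1 + 4.5 + 3.7 = 22.3 kJ/mol.
C (staggered): CH3–iPr gauche, CH3–I gauche, NH2–OCH3 gauche, NH2–I gauche, Et–OCH3 gauche, Et–iPr gauche; 5.7 + 4.6 + 2.7 + 3.3 + 3.1 + 4.5 = 23.9 kJ/mol.
B has the lowest total (22.3 kJ/mol).

B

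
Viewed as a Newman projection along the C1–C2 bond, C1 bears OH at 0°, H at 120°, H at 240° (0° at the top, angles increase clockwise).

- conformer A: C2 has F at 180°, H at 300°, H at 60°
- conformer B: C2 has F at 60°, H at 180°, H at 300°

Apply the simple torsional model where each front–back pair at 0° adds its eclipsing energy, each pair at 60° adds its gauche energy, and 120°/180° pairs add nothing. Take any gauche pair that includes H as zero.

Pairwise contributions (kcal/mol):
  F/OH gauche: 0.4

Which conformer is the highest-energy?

A (staggered): no non-H gauche contacts → 0.0 kcal/mol.
B is staggered. OH at 0° is gauche with F at 60° (0.4). Total 0.4 kcal/mol.
B has the highest total (0.4 kcal/mol).

B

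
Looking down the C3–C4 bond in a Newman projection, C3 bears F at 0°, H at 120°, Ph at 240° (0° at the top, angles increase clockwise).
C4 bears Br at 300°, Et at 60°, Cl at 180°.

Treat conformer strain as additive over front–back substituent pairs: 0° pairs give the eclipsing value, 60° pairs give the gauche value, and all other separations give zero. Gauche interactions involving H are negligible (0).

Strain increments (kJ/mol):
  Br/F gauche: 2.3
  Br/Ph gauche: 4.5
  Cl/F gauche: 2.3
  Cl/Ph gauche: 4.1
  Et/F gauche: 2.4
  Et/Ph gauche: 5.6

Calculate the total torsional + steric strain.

13.3 kJ/mol

This conformer (staggered): F–Br gauche, F–Et gauche, Ph–Br gauche, Ph–Cl gauche; 2.3 + 2.4 + 4.5 + 4.1 = 13.3 kJ/mol.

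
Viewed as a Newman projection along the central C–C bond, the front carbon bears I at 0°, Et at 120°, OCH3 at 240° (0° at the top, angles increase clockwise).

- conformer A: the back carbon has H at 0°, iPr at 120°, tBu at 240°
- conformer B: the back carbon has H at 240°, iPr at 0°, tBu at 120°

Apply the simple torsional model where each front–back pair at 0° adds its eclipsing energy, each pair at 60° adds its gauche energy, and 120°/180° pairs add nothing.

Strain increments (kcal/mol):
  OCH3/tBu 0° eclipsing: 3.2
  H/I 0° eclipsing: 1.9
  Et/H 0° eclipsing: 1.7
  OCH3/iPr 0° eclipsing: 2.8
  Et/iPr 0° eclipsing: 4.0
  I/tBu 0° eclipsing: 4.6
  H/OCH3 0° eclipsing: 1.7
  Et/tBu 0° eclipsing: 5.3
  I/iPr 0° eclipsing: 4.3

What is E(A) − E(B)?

A is eclipsed. I at 0° is eclipsed with H at 0° (1.9); Et at 120° is eclipsed with iPr at 120° (4.0); OCH3 at 240° is eclipsed with tBu at 240° (3.2). Total 9.1 kcal/mol.
B is eclipsed. I at 0° is eclipsed with iPr at 0° (4.3); Et at 120° is eclipsed with tBu at 120° (5.3); OCH3 at 240° is eclipsed with H at 240° (1.7). Total 11.3 kcal/mol.
E(A) − E(B) = 9.1 − 11.3 = -2.2 kcal/mol.

-2.2 kcal/mol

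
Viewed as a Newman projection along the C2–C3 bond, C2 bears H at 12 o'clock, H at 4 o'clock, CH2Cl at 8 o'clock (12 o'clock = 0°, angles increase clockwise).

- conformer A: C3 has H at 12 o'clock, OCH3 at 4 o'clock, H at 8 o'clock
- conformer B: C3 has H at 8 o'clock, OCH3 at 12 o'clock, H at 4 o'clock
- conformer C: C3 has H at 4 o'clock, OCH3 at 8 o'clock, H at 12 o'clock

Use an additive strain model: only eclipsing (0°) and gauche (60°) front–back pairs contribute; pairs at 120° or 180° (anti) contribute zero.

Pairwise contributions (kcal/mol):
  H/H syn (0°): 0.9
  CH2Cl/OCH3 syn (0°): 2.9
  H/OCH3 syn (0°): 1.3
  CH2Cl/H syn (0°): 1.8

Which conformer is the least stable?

C

A is eclipsed. H at 0° is eclipsed with H at 0° (0.9); H at 120° is eclipsed with OCH3 at 120° (1.3); CH2Cl at 240° is eclipsed with H at 240° (1.8). Total 4.0 kcal/mol.
B is eclipsed. H at 0° is eclipsed with OCH3 at 0° (1.3); H at 120° is eclipsed with H at 120° (0.9); CH2Cl at 240° is eclipsed with H at 240° (1.8). Total 4.0 kcal/mol.
C is eclipsed. H at 0° is eclipsed with H at 0° (0.9); H at 120° is eclipsed with H at 120° (0.9); CH2Cl at 240° is eclipsed with OCH3 at 240° (2.9). Total 4.7 kcal/mol.
C has the highest total (4.7 kcal/mol).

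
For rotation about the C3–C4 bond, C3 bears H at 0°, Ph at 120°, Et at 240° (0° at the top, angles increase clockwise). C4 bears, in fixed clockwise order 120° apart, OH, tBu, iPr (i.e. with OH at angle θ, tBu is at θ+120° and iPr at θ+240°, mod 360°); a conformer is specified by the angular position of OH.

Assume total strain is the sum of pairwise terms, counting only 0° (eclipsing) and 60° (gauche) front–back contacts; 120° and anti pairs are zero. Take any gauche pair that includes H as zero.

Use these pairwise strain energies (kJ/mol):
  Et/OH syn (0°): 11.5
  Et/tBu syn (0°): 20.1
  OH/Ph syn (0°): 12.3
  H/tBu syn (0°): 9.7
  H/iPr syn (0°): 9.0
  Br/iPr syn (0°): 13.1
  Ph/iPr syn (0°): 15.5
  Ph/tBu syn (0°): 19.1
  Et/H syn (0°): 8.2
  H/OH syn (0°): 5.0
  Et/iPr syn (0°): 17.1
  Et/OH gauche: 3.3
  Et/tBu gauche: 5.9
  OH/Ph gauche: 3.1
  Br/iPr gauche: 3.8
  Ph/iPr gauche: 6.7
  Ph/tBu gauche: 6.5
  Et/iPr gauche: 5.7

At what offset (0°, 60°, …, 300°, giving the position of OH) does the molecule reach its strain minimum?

180°

OH at 0° is eclipsed. H at 0° is eclipsed with OH at 0° (5.0); Ph at 120° is eclipsed with tBu at 120° (19.1); Et at 240° is eclipsed with iPr at 240° (17.1). Total 41.2 kJ/mol.
OH at 60° is staggered. Ph at 120° is gauche with OH at 60° (3.1); Ph at 120° is gauche with tBu at 180° (6.5); Et at 240° is gauche with tBu at 180° (5.9); Et at 240° is gauche with iPr at 300° (5.7). Total 21.2 kJ/mol.
OH at 120° is eclipsed. H at 0° is eclipsed with iPr at 0° (9.0); Ph at 120° is eclipsed with OH at 120° (12.3); Et at 240° is eclipsed with tBu at 240° (20.1). Total 41.4 kJ/mol.
OH at 180° is staggered. Ph at 120° is gauche with OH at 180° (3.1); Ph at 120° is gauche with iPr at 60° (6.7); Et at 240° is gauche with OH at 180° (3.3); Et at 240° is gauche with tBu at 300° (5.9). Total 19.0 kJ/mol.
OH at 240° is eclipsed. H at 0° is eclipsed with tBu at 0° (9.7); Ph at 120° is eclipsed with iPr at 120° (15.5); Et at 240° is eclipsed with OH at 240° (11.5). Total 36.7 kJ/mol.
OH at 300° is staggered. Ph at 120° is gauche with tBu at 60° (6.5); Ph at 120° is gauche with iPr at 180° (6.7); Et at 240° is gauche with OH at 300° (3.3); Et at 240° is gauche with iPr at 180° (5.7). Total 22.2 kJ/mol.
The minimum (19.0 kJ/mol) occurs with OH at 180°.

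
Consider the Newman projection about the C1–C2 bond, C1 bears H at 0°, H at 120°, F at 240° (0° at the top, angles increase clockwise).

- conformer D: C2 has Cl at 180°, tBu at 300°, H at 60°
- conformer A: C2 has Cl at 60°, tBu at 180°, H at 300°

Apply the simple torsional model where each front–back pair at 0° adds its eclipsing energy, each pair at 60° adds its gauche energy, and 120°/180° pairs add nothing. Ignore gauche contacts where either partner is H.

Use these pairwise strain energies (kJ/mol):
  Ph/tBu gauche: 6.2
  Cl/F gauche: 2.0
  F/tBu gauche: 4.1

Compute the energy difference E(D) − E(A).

D is staggered. F at 240° is gauche with Cl at 180° (2.0); F at 240° is gauche with tBu at 300° (4.1). Total 6.1 kJ/mol.
A is staggered. F at 240° is gauche with tBu at 180° (4.1). Total 4.1 kJ/mol.
E(D) − E(A) = 6.1 − 4.1 = +2.0 kJ/mol.

+2.0 kJ/mol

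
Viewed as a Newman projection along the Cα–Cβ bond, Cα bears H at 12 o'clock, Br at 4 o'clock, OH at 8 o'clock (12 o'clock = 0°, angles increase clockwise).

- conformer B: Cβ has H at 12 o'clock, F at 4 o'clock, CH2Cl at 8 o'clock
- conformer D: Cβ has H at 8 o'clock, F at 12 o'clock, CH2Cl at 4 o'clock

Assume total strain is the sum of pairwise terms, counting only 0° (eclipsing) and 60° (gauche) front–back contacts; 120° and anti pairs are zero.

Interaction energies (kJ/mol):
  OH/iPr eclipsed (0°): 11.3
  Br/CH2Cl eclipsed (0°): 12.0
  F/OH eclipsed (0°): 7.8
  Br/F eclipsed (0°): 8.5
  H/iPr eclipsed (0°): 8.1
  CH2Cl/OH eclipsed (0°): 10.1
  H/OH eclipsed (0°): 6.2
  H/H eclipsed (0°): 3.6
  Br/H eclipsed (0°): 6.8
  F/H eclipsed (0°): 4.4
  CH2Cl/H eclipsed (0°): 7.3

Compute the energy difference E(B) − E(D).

B (eclipsed): H(0°)/H(0°) eclipsed 3.6; Br(120°)/F(120°) eclipsed 8.5; OH(240°)/CH2Cl(240°) eclipsed 10.1 → 22.2 kJ/mol.
D (eclipsed): H(0°)/F(0°) eclipsed 4.4; Br(120°)/CH2Cl(120°) eclipsed 12.0; OH(240°)/H(240°) eclipsed 6.2 → 22.6 kJ/mol.
E(B) − E(D) = 22.2 − 22.6 = -0.4 kJ/mol.

-0.4 kJ/mol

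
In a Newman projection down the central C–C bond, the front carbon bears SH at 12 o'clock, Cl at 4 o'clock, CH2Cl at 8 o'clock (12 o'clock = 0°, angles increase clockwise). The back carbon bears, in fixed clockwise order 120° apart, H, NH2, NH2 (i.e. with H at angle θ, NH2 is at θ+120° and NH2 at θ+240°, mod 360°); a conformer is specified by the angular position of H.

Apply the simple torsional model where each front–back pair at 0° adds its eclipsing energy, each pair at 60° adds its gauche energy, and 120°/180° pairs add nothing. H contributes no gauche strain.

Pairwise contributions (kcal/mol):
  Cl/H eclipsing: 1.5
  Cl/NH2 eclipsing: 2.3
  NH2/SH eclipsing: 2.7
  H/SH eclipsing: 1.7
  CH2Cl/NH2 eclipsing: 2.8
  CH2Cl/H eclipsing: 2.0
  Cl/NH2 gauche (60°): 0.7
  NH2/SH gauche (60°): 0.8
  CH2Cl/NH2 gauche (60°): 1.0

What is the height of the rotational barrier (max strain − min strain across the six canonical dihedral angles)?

H at 0° (eclipsed): SH(0°)/H(0°) eclipsed 1.7; Cl(120°)/NH2(120°) eclipsed 2.3; CH2Cl(240°)/NH2(240°) eclipsed 2.8 → 6.8 kcal/mol.
H at 60° (staggered): SH(0°)/NH2(300°) gauche 0.8; Cl(120°)/NH2(180°) gauche 0.7; CH2Cl(240°)/NH2(180°) gauche 1.0; CH2Cl(240°)/NH2(300°) gauche 1.0 → 3.5 kcal/mol.
H at 120° (eclipsed): SH(0°)/NH2(0°) eclipsed 2.7; Cl(120°)/H(120°) eclipsed 1.5; CH2Cl(240°)/NH2(240°) eclipsed 2.8 → 7.0 kcal/mol.
H at 180° (staggered): SH(0°)/NH2(300°) gauche 0.8; SH(0°)/NH2(60°) gauche 0.8; Cl(120°)/NH2(60°) gauche 0.7; CH2Cl(240°)/NH2(300°) gauche 1.0 → 3.3 kcal/mol.
H at 240° (eclipsed): SH(0°)/NH2(0°) eclipsed 2.7; Cl(120°)/NH2(120°) eclipsed 2.3; CH2Cl(240°)/H(240°) eclipsed 2.0 → 7.0 kcal/mol.
H at 300° (staggered): SH(0°)/NH2(60°) gauche 0.8; Cl(120°)/NH2(60°) gauche 0.7; Cl(120°)/NH2(180°) gauche 0.7; CH2Cl(240°)/NH2(180°) gauche 1.0 → 3.2 kcal/mol.
Max at 120° (7.0 kcal/mol), min at 300° (3.2 kcal/mol); barrier = 3.8 kcal/mol.

3.8 kcal/mol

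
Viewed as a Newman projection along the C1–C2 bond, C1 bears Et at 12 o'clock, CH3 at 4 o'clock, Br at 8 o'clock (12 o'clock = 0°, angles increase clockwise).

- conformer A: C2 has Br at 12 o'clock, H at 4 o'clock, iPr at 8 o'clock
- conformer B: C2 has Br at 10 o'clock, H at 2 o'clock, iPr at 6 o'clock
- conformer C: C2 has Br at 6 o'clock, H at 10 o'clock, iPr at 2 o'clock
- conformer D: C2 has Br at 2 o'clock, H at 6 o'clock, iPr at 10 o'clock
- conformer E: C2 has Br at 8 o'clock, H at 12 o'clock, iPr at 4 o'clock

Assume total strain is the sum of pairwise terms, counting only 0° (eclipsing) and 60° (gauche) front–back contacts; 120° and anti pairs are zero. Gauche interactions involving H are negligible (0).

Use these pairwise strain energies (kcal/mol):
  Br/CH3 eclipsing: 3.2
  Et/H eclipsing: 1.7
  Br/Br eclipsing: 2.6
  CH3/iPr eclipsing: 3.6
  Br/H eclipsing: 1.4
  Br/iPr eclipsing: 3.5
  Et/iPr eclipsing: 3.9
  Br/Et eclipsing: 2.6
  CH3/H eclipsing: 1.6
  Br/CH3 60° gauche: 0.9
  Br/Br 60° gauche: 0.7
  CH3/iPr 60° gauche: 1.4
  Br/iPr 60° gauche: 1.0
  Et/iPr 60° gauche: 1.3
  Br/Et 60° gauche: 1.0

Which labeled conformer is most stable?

B

A (eclipsed): Et(0°)/Br(0°) eclipsed 2.6; CH3(120°)/H(120°) eclipsed 1.6; Br(240°)/iPr(240°) eclipsed 3.5 → 7.7 kcal/mol.
B (staggered): Et(0°)/Br(300°) gauche 1.0; CH3(120°)/iPr(180°) gauche 1.4; Br(240°)/Br(300°) gauche 0.7; Br(240°)/iPr(180°) gauche 1.0 → 4.1 kcal/mol.
C (staggered): Et(0°)/iPr(60°) gauche 1.3; CH3(120°)/Br(180°) gauche 0.9; CH3(120°)/iPr(60°) gauche 1.4; Br(240°)/Br(180°) gauche 0.7 → 4.3 kcal/mol.
D (staggered): Et(0°)/Br(60°) gauche 1.0; Et(0°)/iPr(300°) gauche 1.3; CH3(120°)/Br(60°) gauche 0.9; Br(240°)/iPr(300°) gauche 1.0 → 4.2 kcal/mol.
E (eclipsed): Et(0°)/H(0°) eclipsed 1.7; CH3(120°)/iPr(120°) eclipsed 3.6; Br(240°)/Br(240°) eclipsed 2.6 → 7.9 kcal/mol.
B has the lowest total (4.1 kcal/mol).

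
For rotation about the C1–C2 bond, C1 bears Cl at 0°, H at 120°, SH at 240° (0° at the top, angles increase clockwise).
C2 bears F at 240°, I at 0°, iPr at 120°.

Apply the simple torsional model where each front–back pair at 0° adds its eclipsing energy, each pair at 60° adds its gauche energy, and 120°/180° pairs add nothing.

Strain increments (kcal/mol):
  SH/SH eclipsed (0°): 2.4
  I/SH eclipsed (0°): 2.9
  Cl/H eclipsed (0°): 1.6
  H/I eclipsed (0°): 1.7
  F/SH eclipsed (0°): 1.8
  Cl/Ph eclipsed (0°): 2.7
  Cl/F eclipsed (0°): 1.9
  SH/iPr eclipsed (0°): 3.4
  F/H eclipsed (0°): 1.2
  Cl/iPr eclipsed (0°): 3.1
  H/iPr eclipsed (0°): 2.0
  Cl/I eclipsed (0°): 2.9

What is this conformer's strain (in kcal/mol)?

6.7 kcal/mol

This conformer is eclipsed. Cl at 0° is eclipsed with I at 0° (2.9); H at 120° is eclipsed with iPr at 120° (2.0); SH at 240° is eclipsed with F at 240° (1.8). Total 6.7 kcal/mol.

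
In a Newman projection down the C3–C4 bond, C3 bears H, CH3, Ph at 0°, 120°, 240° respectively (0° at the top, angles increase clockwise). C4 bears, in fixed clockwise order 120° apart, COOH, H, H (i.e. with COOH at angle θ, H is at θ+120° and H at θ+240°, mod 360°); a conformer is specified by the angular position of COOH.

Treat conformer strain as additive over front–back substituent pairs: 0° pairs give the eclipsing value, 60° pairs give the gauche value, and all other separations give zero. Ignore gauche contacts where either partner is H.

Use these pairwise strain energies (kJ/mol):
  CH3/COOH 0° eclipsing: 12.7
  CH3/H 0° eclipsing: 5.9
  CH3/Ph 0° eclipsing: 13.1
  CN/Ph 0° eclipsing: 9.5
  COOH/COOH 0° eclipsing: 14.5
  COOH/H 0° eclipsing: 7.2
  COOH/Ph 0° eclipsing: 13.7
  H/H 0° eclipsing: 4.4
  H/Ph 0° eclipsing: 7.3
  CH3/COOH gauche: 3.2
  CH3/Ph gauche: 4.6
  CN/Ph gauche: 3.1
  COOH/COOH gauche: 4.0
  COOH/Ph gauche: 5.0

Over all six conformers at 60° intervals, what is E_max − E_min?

COOH at 0° (eclipsed): H–COOH eclipsed, CH3–H eclipsed, Ph–H eclipsed; 7.2 + 5.9 + 7.3 = 20.4 kJ/mol.
COOH at 60° (staggered): CH3–COOH gauche; 3.2 = 3.2 kJ/mol.
COOH at 120° (eclipsed): H–H eclipsed, CH3–COOH eclipsed, Ph–H eclipsed; 4.4 + 12.7 + 7.3 = 24.4 kJ/mol.
COOH at 180° (staggered): CH3–COOH gauche, Ph–COOH gauche; 3.2 + 5.0 = 8.2 kJ/mol.
COOH at 240° (eclipsed): H–H eclipsed, CH3–H eclipsed, Ph–COOH eclipsed; 4.4 + 5.9 + 13.7 = 24.0 kJ/mol.
COOH at 300° (staggered): Ph–COOH gauche; 5.0 = 5.0 kJ/mol.
Max at 120° (24.4 kJ/mol), min at 60° (3.2 kJ/mol); barrier = 21.2 kJ/mol.

21.2 kJ/mol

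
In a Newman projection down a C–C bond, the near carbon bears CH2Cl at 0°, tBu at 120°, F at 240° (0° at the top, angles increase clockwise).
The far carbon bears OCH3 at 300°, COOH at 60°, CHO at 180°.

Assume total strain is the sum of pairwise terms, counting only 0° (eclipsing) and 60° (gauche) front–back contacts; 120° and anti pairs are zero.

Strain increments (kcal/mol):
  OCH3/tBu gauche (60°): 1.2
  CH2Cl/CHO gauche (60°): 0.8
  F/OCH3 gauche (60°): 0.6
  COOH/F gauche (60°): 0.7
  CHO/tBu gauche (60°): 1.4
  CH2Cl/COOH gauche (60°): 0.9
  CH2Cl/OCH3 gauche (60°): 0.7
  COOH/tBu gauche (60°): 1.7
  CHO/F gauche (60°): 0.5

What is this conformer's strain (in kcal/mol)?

This conformer (staggered): CH2Cl(0°)/OCH3(300°) gauche 0.7; CH2Cl(0°)/COOH(60°) gauche 0.9; tBu(120°)/COOH(60°) gauche 1.7; tBu(120°)/CHO(180°) gauche 1.4; F(240°)/OCH3(300°) gauche 0.6; F(240°)/CHO(180°) gauche 0.5 → 5.8 kcal/mol.

5.8 kcal/mol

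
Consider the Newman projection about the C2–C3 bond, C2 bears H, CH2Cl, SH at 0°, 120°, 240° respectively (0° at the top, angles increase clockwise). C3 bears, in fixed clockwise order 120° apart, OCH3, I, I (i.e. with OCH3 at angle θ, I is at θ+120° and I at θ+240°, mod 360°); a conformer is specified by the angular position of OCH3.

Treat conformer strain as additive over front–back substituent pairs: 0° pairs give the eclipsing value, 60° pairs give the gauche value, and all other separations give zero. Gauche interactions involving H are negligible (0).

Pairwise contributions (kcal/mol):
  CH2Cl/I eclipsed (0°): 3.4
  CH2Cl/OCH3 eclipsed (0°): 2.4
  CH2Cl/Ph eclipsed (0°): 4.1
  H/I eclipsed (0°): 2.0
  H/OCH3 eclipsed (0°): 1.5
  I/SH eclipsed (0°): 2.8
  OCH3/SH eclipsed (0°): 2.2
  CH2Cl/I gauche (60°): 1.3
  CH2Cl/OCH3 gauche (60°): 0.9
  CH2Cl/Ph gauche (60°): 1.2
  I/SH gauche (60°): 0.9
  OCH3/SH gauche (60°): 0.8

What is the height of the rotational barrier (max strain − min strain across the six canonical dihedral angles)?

OCH3 at 0° (eclipsed): H–OCH3 eclipsed, CH2Cl–I eclipsed, SH–I eclipsed; 1.5 + 3.4 + 2.8 = 7.7 kcal/mol.
OCH3 at 60° (staggered): CH2Cl–OCH3 gauche, CH2Cl–I gauche, SH–I gauche, SH–I gauche; 0.9 + 1.3 + 0.9 + 0.9 = 4.0 kcal/mol.
OCH3 at 120° (eclipsed): H–I eclipsed, CH2Cl–OCH3 eclipsed, SH–I eclipsed; 2.0 + 2.4 + 2.8 = 7.2 kcal/mol.
OCH3 at 180° (staggered): CH2Cl–OCH3 gauche, CH2Cl–I gauche, SH–OCH3 gauche, SH–I gauche; 0.9 + 1.3 + 0.8 + 0.9 = 3.9 kcal/mol.
OCH3 at 240° (eclipsed): H–I eclipsed, CH2Cl–I eclipsed, SH–OCH3 eclipsed; 2.0 + 3.4 + 2.2 = 7.6 kcal/mol.
OCH3 at 300° (staggered): CH2Cl–I gauche, CH2Cl–I gauche, SH–OCH3 gauche, SH–I gauche; 1.3 + 1.3 + 0.8 + 0.9 = 4.3 kcal/mol.
Max at 0° (7.7 kcal/mol), min at 180° (3.9 kcal/mol); barrier = 3.8 kcal/mol.

3.8 kcal/mol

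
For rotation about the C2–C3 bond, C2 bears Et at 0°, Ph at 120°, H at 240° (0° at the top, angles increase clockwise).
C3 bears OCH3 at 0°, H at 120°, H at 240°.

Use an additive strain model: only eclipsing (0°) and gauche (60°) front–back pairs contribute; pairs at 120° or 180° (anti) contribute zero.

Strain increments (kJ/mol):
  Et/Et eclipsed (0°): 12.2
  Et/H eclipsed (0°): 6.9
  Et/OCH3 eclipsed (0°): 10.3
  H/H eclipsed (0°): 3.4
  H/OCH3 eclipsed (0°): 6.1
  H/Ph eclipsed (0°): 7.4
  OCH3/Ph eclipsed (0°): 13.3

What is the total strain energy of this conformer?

21.1 kJ/mol

This conformer (eclipsed): Et(0°)/OCH3(0°) eclipsed 10.3; Ph(120°)/H(120°) eclipsed 7.4; H(240°)/H(240°) eclipsed 3.4 → 21.1 kJ/mol.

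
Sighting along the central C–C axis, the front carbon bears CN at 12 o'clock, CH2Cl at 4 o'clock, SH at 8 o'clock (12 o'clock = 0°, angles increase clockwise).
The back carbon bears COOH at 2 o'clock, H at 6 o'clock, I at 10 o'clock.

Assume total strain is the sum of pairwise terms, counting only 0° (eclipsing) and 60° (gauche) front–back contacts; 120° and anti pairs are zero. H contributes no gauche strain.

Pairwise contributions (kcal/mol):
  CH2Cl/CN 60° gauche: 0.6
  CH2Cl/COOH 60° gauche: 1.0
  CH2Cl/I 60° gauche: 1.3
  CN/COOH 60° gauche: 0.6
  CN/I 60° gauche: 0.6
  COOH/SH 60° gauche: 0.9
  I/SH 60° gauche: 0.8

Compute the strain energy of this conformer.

3.0 kcal/mol

This conformer (staggered): CN(0°)/COOH(60°) gauche 0.6; CN(0°)/I(300°) gauche 0.6; CH2Cl(120°)/COOH(60°) gauche 1.0; SH(240°)/I(300°) gauche 0.8 → 3.0 kcal/mol.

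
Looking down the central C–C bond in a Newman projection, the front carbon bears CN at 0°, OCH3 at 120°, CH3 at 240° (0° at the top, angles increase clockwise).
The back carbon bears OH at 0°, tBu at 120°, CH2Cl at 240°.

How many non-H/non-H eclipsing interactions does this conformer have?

Non-H eclipsing pairs: CN(0°)/OH(0°); OCH3(120°)/tBu(120°); CH3(240°)/CH2Cl(240°) — 3 interactions.

3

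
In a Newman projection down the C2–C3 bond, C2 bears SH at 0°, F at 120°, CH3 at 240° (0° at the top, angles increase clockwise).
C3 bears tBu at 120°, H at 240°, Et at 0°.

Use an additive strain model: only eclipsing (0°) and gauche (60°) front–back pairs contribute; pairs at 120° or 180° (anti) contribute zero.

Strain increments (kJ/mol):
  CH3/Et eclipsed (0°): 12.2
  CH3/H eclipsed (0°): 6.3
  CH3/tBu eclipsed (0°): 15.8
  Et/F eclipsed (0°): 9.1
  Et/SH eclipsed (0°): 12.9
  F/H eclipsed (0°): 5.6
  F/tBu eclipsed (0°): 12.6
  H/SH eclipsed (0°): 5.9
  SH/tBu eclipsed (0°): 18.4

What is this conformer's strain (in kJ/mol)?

This conformer (eclipsed): SH–Et eclipsed, F–tBu eclipsed, CH3–H eclipsed; 12.9 + 12.6 + 6.3 = 31.8 kJ/mol.

31.8 kJ/mol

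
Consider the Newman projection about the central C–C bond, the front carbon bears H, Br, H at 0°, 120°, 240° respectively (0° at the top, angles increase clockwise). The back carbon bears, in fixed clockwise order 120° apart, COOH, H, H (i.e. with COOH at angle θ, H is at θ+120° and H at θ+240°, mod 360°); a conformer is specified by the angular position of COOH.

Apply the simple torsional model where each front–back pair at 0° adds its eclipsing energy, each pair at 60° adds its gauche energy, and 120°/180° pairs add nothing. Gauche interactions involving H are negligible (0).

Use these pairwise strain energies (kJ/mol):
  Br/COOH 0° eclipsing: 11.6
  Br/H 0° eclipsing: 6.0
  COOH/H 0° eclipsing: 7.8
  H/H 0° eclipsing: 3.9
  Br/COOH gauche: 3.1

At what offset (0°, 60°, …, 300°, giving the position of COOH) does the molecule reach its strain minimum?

300°

COOH at 0° (eclipsed): H(0°)/COOH(0°) eclipsed 7.8; Br(120°)/H(120°) eclipsed 6.0; H(240°)/H(240°) eclipsed 3.9 → 17.7 kJ/mol.
COOH at 60° (staggered): Br(120°)/COOH(60°) gauche 3.1 → 3.1 kJ/mol.
COOH at 120° (eclipsed): H(0°)/H(0°) eclipsed 3.9; Br(120°)/COOH(120°) eclipsed 11.6; H(240°)/H(240°) eclipsed 3.9 → 19.4 kJ/mol.
COOH at 180° (staggered): Br(120°)/COOH(180°) gauche 3.1 → 3.1 kJ/mol.
COOH at 240° (eclipsed): H(0°)/H(0°) eclipsed 3.9; Br(120°)/H(120°) eclipsed 6.0; H(240°)/COOH(240°) eclipsed 7.8 → 17.7 kJ/mol.
COOH at 300° (staggered): no non-H gauche contacts → 0.0 kJ/mol.
The minimum (0.0 kJ/mol) occurs with COOH at 300°.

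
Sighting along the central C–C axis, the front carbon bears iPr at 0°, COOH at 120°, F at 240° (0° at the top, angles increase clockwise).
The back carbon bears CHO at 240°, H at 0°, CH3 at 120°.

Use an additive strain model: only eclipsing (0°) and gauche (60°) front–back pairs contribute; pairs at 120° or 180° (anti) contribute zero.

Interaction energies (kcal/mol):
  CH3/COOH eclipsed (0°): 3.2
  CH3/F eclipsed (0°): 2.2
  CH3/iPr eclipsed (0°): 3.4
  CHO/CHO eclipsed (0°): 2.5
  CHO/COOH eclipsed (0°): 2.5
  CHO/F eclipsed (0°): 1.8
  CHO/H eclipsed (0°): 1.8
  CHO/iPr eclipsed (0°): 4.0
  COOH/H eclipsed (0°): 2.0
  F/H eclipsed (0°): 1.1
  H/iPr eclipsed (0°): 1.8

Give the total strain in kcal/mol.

This conformer (eclipsed): iPr(0°)/H(0°) eclipsed 1.8; COOH(120°)/CH3(120°) eclipsed 3.2; F(240°)/CHO(240°) eclipsed 1.8 → 6.8 kcal/mol.

6.8 kcal/mol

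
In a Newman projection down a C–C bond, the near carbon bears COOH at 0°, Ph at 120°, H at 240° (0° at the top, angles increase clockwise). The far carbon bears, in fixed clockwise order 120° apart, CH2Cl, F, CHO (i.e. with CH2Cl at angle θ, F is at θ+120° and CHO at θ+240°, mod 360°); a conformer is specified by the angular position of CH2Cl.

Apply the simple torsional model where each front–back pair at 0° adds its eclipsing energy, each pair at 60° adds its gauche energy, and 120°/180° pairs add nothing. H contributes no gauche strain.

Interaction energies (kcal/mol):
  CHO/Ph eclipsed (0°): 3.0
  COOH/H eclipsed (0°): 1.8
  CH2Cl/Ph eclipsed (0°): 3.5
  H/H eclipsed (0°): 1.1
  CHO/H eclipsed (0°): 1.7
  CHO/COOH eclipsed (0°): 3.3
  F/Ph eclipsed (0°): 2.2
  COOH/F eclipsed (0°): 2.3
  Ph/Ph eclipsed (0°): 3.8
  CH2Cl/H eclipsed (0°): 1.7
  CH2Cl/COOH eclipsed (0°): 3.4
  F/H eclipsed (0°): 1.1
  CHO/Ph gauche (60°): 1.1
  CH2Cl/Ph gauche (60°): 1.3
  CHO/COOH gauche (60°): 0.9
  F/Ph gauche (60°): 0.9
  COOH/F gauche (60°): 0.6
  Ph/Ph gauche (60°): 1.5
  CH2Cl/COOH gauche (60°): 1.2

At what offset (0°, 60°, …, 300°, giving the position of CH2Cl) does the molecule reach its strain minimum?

CH2Cl at 0° (eclipsed): COOH–CH2Cl eclipsed, Ph–F eclipsed, H–CHO eclipsed; 3.4 + 2.2 + 1.7 = 7.3 kcal/mol.
CH2Cl at 60° (staggered): COOH–CH2Cl gauche, COOH–CHO gauche, Ph–CH2Cl gauche, Ph–F gauche; 1.2 + 0.9 + 1.3 + 0.9 = 4.3 kcal/mol.
CH2Cl at 120° (eclipsed): COOH–CHO eclipsed, Ph–CH2Cl eclipsed, H–F eclipsed; 3.3 + 3.5 + 1.1 = 7.9 kcal/mol.
CH2Cl at 180° (staggered): COOH–F gauche, COOH–CHO gauche, Ph–CH2Cl gauche, Ph–CHO gauche; 0.6 + 0.9 + 1.3 + 1.1 = 3.9 kcal/mol.
CH2Cl at 240° (eclipsed): COOH–F eclipsed, Ph–CHO eclipsed, H–CH2Cl eclipsed; 2.3 + 3.0 + 1.7 = 7.0 kcal/mol.
CH2Cl at 300° (staggered): COOH–CH2Cl gauche, COOH–F gauche, Ph–F gauche, Ph–CHO gauche; 1.2 + 0.6 + 0.9 + 1.1 = 3.8 kcal/mol.
The minimum (3.8 kcal/mol) occurs with CH2Cl at 300°.

300°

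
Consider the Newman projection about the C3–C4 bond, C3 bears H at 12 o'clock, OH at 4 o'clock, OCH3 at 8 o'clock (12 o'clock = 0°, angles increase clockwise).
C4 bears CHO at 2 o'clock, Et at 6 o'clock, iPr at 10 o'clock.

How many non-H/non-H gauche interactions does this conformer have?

4

Non-H gauche pairs: OH(120°)/CHO(60°); OH(120°)/Et(180°); OCH3(240°)/Et(180°); OCH3(240°)/iPr(300°) — 4 interactions.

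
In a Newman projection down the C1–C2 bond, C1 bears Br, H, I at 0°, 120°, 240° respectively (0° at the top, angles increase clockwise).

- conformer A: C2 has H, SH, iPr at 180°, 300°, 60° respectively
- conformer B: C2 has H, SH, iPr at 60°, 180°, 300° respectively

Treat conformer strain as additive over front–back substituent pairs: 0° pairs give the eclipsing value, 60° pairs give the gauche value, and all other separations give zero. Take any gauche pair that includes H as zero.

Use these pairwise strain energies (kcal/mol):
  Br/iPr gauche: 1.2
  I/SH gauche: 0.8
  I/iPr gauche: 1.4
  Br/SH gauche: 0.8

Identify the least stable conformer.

B

A (staggered): Br(0°)/SH(300°) gauche 0.8; Br(0°)/iPr(60°) gauche 1.2; I(240°)/SH(300°) gauche 0.8 → 2.8 kcal/mol.
B (staggered): Br(0°)/iPr(300°) gauche 1.2; I(240°)/SH(180°) gauche 0.8; I(240°)/iPr(300°) gauche 1.4 → 3.4 kcal/mol.
B has the highest total (3.4 kcal/mol).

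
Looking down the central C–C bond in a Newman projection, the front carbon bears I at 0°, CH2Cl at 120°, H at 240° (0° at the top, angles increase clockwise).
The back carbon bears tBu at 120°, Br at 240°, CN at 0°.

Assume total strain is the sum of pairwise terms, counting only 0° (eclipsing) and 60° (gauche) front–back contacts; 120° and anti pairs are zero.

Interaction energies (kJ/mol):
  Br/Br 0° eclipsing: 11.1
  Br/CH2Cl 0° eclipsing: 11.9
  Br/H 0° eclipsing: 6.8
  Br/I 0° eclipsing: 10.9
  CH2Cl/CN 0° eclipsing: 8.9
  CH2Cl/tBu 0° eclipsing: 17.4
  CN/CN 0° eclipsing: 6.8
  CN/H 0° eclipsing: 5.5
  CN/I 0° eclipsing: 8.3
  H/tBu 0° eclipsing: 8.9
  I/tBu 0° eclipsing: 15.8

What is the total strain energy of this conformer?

32.5 kJ/mol

This conformer is eclipsed. I at 0° is eclipsed with CN at 0° (8.3); CH2Cl at 120° is eclipsed with tBu at 120° (17.4); H at 240° is eclipsed with Br at 240° (6.8). Total 32.5 kJ/mol.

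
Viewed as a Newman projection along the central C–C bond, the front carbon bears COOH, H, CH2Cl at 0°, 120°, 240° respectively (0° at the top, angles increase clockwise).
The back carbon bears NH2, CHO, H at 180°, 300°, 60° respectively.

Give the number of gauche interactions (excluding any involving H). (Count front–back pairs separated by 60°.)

3

Non-H gauche pairs: COOH(0°)/CHO(300°); CH2Cl(240°)/NH2(180°); CH2Cl(240°)/CHO(300°) — 3 interactions.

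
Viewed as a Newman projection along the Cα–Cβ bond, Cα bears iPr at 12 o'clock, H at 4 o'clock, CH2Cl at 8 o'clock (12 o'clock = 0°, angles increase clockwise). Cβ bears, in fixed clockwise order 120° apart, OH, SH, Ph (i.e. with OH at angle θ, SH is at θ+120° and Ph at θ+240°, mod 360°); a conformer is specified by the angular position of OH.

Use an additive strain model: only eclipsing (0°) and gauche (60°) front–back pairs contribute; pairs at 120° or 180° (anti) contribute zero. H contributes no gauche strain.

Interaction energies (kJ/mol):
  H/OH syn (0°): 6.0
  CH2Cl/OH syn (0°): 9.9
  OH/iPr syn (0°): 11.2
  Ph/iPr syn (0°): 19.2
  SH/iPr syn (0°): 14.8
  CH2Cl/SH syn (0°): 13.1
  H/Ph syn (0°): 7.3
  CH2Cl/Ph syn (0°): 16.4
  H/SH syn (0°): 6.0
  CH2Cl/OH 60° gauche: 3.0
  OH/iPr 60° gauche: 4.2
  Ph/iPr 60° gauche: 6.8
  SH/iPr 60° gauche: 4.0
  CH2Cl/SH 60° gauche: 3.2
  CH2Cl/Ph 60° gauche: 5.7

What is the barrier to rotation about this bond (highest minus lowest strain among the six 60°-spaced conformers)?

21.4 kJ/mol

OH at 0° (eclipsed): iPr–OH eclipsed, H–SH eclipsed, CH2Cl–Ph eclipsed; 11.2 + 6.0 + 16.4 = 33.6 kJ/mol.
OH at 60° (staggered): iPr–OH gauche, iPr–Ph gauche, CH2Cl–SH gauche, CH2Cl–Ph gauche; 4.2 + 6.8 + 3.2 + 5.7 = 19.9 kJ/mol.
OH at 120° (eclipsed): iPr–Ph eclipsed, H–OH eclipsed, CH2Cl–SH eclipsed; 19.2 + 6.0 + 13.1 = 38.3 kJ/mol.
OH at 180° (staggered): iPr–SH gauche, iPr–Ph gauche, CH2Cl–OH gauche, CH2Cl–SH gauche; 4.0 + 6.8 + 3.0 + 3.2 = 17.0 kJ/mol.
OH at 240° (eclipsed): iPr–SH eclipsed, H–Ph eclipsed, CH2Cl–OH eclipsed; 14.8 + 7.3 + 9.9 = 32.0 kJ/mol.
OH at 300° (staggered): iPr–OH gauche, iPr–SH gauche, CH2Cl–OH gauche, CH2Cl–Ph gauche; 4.2 + 4.0 + 3.0 + 5.7 = 16.9 kJ/mol.
Max at 120° (38.3 kJ/mol), min at 300° (16.9 kJ/mol); barrier = 21.4 kJ/mol.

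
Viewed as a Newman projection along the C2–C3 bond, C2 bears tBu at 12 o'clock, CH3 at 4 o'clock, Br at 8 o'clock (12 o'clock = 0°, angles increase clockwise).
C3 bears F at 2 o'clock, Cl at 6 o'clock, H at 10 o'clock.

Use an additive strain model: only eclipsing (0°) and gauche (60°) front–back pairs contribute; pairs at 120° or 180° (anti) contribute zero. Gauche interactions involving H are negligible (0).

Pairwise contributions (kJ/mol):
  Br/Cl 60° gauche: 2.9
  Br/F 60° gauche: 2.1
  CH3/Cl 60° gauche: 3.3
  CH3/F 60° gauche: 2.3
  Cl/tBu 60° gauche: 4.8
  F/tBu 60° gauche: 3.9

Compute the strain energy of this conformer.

12.4 kJ/mol

This conformer (staggered): tBu(0°)/F(60°) gauche 3.9; CH3(120°)/F(60°) gauche 2.3; CH3(120°)/Cl(180°) gauche 3.3; Br(240°)/Cl(180°) gauche 2.9 → 12.4 kJ/mol.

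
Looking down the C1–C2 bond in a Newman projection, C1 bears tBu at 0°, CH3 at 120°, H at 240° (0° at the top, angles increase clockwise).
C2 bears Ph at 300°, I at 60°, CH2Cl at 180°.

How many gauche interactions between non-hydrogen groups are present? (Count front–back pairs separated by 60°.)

Non-H gauche pairs: tBu(0°)/Ph(300°); tBu(0°)/I(60°); CH3(120°)/I(60°); CH3(120°)/CH2Cl(180°) — 4 interactions.

4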